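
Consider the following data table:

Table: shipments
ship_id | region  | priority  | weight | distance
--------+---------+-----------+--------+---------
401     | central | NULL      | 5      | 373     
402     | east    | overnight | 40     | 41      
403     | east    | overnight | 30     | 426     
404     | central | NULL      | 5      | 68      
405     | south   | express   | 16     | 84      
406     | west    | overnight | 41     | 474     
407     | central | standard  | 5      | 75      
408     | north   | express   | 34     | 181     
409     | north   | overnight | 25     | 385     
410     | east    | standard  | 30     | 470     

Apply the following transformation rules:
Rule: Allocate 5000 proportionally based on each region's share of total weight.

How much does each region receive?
central: 324.68, east: 2164.5, north: 1277.06, south: 346.32, west: 887.45

Step 1: Calculate total weight = 231
Step 2: Calculate each region's proportion:
  central: 15/231 = 6.49% → 324.68
  east: 100/231 = 43.29% → 2164.5
  north: 59/231 = 25.54% → 1277.06
  south: 16/231 = 6.93% → 346.32
  west: 41/231 = 17.75% → 887.45
Step 3: Verify: sum of allocations ≈ 5000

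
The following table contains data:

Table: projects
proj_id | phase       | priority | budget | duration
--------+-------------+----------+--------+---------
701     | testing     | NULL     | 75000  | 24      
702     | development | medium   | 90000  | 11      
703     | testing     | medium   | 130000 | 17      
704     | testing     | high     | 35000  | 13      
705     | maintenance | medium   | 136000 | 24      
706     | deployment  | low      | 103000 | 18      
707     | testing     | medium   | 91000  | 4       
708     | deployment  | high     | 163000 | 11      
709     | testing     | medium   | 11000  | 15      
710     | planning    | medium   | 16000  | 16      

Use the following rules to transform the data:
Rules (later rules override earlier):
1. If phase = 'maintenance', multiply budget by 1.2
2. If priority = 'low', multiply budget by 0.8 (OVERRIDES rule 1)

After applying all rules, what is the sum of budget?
856600.0

Step 1: Rule 2 takes priority for records with priority = 'low'
  - 1 records: 103000 × 0.8 = 82400.0
Step 2: Rule 1 applies to remaining records with phase = 'maintenance'
  - 1 records: 136000 × 1.2 = 163200.0
Step 3: Other records unchanged: 611000
Step 4: Final sum = 82400.0 + 163200.0 + 611000 = 856600.0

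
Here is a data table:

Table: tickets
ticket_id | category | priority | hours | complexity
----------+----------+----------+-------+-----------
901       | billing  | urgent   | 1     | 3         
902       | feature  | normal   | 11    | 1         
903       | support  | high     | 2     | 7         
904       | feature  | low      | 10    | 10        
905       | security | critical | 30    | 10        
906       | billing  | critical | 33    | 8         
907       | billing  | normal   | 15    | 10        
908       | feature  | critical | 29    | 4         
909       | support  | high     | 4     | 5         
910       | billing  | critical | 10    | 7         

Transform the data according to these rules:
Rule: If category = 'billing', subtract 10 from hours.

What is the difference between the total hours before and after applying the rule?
40

Step 1: Original sum of hours = 145
Step 2: 4 records have category = 'billing'
Step 3: Each affected record changes by -10
Step 4: Total change = 4 × -10 = -40
Step 5: New sum = 145 + -40 = 105
Step 6: Difference = |105 - 145| = 40
        (Sum decreased by 40)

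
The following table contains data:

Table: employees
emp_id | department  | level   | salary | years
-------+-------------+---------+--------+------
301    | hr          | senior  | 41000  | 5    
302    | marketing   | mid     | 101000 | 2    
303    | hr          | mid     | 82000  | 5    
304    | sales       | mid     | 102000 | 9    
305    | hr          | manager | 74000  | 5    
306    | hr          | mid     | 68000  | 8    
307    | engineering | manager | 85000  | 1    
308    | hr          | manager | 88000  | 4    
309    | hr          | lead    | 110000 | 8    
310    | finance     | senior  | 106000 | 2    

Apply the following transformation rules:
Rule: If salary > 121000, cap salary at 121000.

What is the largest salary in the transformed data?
110000

Step 1: Original maximum salary = 110000
Step 2: Check cap of 121000 against maximum
Step 3: No records exceed the cap (max 110000 <= cap 121000), so no capping applies
Step 4: Maximum after transformation = 110000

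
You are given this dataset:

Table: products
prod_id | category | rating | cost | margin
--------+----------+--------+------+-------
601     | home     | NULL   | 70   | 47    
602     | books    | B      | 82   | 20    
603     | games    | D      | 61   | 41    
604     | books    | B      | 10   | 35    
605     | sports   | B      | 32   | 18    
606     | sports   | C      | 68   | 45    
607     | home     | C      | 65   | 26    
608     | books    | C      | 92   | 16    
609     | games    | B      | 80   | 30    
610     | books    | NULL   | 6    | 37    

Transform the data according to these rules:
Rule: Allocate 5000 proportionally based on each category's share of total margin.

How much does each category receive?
books: 1714.29, games: 1126.98, home: 1158.73, sports: 1000.0

Step 1: Calculate total margin = 315
Step 2: Calculate each category's proportion:
  books: 108/315 = 34.29% → 1714.29
  games: 71/315 = 22.54% → 1126.98
  home: 73/315 = 23.17% → 1158.73
  sports: 63/315 = 20.00% → 1000.0
Step 3: Verify: sum of allocations ≈ 5000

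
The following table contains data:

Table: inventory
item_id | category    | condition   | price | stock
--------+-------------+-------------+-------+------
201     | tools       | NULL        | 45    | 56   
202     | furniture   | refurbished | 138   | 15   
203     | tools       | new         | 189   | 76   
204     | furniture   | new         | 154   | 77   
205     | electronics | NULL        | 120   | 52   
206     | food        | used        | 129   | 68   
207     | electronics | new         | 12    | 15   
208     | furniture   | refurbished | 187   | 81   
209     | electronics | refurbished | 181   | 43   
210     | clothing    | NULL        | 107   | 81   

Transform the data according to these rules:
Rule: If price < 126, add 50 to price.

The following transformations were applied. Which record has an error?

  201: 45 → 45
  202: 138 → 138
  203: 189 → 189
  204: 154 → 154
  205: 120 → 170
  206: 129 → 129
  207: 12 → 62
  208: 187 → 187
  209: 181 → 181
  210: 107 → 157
Record 201 has an error. The correct transformed value should be 95, not 45.

Step 1: Check each record against the rule
Step 2: Record 201 has price = 45
Step 3: Since 45 < 126, the bonus should have been applied
Step 4: Correct value = 95, but claimed value = 45
Conclusion: Record 201 has the error.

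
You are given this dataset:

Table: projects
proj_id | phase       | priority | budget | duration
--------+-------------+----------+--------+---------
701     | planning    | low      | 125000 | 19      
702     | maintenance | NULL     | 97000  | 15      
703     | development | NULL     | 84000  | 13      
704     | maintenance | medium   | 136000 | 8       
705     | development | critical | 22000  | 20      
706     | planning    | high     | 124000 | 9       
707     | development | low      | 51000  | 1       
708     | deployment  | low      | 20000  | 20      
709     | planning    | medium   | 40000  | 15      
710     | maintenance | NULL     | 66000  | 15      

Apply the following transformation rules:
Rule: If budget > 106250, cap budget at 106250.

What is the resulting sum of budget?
698750

Step 1: 3 records have budget > 106250
Step 2: These records originally summed to 385000
Step 3: After capping: 3 × 106250 = 318750
Step 4: Unaffected records sum: 380000
Step 5: Final sum = 318750 + 380000 = 698750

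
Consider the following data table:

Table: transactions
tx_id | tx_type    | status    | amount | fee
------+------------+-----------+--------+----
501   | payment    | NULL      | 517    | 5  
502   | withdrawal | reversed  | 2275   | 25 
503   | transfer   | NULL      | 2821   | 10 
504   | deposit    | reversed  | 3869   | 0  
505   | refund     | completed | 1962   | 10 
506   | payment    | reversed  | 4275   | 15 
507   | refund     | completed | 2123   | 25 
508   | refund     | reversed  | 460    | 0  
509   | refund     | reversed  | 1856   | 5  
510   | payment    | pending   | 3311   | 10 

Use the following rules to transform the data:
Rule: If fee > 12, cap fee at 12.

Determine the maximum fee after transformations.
12

Step 1: Original maximum fee = 25
Step 2: Apply cap at 12
Step 3: 3 records had fee > 12 and were capped
Step 4: Maximum after transformation = 12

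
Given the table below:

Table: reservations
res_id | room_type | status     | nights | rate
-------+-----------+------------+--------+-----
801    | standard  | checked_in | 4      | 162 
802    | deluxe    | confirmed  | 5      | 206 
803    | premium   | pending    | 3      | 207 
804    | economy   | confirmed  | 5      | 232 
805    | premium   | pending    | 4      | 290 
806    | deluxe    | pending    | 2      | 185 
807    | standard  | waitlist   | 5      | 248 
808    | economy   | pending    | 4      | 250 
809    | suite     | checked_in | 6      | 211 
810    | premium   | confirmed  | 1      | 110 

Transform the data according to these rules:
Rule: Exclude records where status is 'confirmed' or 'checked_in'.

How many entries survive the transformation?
5

Step 1: Count records to exclude
  - 3 (confirmed) + 2 (checked_in) = 5 records
Step 2: Total records: 10
Step 3: Remaining = 10 - 5 = 5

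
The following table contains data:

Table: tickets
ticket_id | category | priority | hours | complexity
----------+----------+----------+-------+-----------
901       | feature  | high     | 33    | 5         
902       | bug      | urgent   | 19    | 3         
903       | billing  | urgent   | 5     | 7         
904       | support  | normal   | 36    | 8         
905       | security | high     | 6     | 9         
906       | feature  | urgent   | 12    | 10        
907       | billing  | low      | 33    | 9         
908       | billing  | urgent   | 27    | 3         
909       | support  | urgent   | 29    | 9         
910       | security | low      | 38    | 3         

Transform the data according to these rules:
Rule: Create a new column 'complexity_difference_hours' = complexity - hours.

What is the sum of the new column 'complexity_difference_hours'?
-172

Step 1: For each record, compute complexity - hours
Example calculations:
  5 - 33 = -28
  3 - 19 = -16
  7 - 5 = 2
  ...
Step 2: Sum all derived values
Step 3: Total = -172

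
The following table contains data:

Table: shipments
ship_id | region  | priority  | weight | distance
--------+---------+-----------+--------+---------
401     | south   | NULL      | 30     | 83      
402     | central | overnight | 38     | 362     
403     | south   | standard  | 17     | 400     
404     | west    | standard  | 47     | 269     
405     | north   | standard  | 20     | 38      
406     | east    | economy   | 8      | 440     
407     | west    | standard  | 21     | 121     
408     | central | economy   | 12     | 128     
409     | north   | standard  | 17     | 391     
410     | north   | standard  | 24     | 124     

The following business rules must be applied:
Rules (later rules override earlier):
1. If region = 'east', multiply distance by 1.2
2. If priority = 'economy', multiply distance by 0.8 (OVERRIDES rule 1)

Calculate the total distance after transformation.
2242.4

Step 1: Rule 2 takes priority for records with priority = 'economy'
  - 2 records: 568 × 0.8 = 454.4
Step 2: Rule 1 applies to remaining records with region = 'east'
  - 0 records: 0 × 1.2 = 0.0
Step 3: Other records unchanged: 1788
Step 4: Final sum = 454.4 + 0.0 + 1788 = 2242.4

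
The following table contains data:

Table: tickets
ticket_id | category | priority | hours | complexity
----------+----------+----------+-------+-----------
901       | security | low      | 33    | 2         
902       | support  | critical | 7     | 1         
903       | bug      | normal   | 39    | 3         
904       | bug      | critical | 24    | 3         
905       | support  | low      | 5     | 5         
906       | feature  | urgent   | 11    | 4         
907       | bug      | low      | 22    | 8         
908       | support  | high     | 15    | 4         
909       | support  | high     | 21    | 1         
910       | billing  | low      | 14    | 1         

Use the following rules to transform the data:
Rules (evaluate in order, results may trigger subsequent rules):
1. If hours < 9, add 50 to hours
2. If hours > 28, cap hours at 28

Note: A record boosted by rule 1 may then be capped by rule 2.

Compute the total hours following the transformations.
219

Step 1: Apply rule 1 to records with hours < 9
  - 2 records get bonus of 50
  - Of these, 2 records then exceed 28 and get capped
Step 2: Apply rule 2 to records with hours > 28
  - 2 records (original) are capped
Step 3: Calculate final sum = 219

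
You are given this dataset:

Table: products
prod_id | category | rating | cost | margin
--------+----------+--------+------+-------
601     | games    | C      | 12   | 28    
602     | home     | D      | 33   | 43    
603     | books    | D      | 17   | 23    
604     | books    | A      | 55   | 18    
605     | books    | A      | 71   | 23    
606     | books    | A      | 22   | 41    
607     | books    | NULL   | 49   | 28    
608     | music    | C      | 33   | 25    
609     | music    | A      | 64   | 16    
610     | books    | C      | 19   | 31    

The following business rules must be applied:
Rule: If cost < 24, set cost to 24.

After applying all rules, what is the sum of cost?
401

Step 1: 4 records have cost < 24
Step 2: These records originally summed to 70
Step 3: After setting to minimum: 4 × 24 = 96
Step 4: Unaffected records sum: 305
Step 5: Final sum = 96 + 305 = 401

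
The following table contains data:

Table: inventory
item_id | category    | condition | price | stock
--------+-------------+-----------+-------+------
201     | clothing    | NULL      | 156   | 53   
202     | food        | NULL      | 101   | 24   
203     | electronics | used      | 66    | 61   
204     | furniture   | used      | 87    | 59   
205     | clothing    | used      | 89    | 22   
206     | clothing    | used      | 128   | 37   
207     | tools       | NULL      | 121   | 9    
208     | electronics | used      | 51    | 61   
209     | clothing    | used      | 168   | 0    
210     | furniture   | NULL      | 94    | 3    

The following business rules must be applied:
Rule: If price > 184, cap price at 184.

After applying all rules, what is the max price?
168

Step 1: Original maximum price = 168
Step 2: Check cap of 184 against maximum
Step 3: No records exceed the cap (max 168 <= cap 184), so no capping applies
Step 4: Maximum after transformation = 168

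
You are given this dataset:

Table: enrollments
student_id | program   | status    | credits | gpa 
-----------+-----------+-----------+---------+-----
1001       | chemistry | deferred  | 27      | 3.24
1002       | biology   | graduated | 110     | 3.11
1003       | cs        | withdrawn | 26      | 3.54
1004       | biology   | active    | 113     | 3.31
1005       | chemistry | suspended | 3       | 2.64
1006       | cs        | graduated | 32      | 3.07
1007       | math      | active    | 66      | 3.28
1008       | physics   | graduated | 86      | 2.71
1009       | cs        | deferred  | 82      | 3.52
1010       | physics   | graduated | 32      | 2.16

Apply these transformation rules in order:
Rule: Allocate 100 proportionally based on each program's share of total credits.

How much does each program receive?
biology: 38.65, chemistry: 5.2, cs: 24.26, math: 11.44, physics: 20.45

Step 1: Calculate total credits = 577
Step 2: Calculate each program's proportion:
  biology: 223/577 = 38.65% → 38.65
  chemistry: 30/577 = 5.20% → 5.2
  cs: 140/577 = 24.26% → 24.26
  math: 66/577 = 11.44% → 11.44
  physics: 118/577 = 20.45% → 20.45
Step 3: Verify: sum of allocations ≈ 100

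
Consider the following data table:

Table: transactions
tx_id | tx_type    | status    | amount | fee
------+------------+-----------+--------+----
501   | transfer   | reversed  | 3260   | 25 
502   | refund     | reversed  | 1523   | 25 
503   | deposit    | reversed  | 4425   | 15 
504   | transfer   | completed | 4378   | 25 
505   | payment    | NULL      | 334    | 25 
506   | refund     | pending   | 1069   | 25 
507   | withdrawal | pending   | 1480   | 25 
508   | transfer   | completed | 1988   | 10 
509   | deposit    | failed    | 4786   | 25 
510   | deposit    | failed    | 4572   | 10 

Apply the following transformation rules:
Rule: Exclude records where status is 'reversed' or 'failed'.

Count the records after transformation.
5

Step 1: Count records to exclude
  - 3 (reversed) + 2 (failed) = 5 records
Step 2: Total records: 10
Step 3: Remaining = 10 - 5 = 5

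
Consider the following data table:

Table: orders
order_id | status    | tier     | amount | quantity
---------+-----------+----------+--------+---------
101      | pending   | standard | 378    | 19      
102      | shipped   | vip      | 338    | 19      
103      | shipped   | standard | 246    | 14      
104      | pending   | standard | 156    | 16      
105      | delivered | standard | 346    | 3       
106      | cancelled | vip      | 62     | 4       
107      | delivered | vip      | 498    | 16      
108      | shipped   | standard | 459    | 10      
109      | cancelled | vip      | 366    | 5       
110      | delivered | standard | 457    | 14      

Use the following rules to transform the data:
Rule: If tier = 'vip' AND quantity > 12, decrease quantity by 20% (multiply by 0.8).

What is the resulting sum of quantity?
113.0

Step 1: Find records where tier = 'vip' AND quantity > 12
Step 2: 2 records match, summing to 35
Step 3: After multiplier: 35 × 0.8 = 28.0
Step 4: Unaffected records sum: 85
Step 5: Final sum = 28.0 + 85 = 113.0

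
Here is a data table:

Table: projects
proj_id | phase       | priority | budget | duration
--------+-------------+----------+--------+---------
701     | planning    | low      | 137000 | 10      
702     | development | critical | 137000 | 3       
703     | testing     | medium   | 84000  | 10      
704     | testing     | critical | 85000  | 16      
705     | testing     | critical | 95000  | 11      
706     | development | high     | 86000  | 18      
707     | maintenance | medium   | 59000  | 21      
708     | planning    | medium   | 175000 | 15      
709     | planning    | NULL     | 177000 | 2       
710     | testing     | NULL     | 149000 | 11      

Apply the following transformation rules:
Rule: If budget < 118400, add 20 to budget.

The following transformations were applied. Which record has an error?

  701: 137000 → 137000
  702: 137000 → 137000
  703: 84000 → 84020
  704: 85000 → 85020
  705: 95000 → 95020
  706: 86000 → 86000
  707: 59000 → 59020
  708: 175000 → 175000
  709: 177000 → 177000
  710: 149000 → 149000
Record 706 has an error. The correct transformed value should be 86020, not 86000.

Step 1: Check each record against the rule
Step 2: Record 706 has budget = 86000
Step 3: Since 86000 < 118400, the bonus should have been applied
Step 4: Correct value = 86020, but claimed value = 86000
Conclusion: Record 706 has the error.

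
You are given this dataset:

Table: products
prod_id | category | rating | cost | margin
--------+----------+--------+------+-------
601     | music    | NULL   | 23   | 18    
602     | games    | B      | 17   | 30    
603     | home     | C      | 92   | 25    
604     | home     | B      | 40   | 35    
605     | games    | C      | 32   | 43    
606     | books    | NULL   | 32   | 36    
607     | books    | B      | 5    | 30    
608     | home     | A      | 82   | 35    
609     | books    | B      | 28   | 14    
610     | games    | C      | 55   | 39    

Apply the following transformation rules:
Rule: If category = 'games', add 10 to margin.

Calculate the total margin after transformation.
335

Step 1: Count records where category = 'games': 3
Step 2: Total bonus added: 3 × 10 = 30
Step 3: Original sum of margin: 305
Step 4: Final sum = 305 + 30 = 335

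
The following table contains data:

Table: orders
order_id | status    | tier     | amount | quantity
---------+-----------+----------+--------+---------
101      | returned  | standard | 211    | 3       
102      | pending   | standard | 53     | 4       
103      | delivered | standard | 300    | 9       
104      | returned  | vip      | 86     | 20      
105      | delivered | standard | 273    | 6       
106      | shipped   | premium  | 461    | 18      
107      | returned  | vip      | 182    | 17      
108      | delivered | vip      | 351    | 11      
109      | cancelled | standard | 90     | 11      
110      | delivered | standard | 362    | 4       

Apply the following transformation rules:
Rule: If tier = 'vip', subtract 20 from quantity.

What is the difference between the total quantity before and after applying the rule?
60

Step 1: Original sum of quantity = 103
Step 2: 3 records have tier = 'vip'
Step 3: Each affected record changes by -20
Step 4: Total change = 3 × -20 = -60
Step 5: New sum = 103 + -60 = 43
Step 6: Difference = |43 - 103| = 60
        (Sum decreased by 60)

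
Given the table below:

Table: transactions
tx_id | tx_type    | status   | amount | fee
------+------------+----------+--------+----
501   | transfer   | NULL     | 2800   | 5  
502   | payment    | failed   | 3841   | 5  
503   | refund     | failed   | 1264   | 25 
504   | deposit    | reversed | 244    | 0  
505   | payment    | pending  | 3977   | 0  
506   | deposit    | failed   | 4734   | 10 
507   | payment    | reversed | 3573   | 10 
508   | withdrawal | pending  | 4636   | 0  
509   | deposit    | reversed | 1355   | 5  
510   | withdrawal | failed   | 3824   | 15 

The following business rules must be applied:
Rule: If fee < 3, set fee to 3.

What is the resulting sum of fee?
84

Step 1: 3 records have fee < 3
Step 2: These records originally summed to 0
Step 3: After setting to minimum: 3 × 3 = 9
Step 4: Unaffected records sum: 75
Step 5: Final sum = 9 + 75 = 84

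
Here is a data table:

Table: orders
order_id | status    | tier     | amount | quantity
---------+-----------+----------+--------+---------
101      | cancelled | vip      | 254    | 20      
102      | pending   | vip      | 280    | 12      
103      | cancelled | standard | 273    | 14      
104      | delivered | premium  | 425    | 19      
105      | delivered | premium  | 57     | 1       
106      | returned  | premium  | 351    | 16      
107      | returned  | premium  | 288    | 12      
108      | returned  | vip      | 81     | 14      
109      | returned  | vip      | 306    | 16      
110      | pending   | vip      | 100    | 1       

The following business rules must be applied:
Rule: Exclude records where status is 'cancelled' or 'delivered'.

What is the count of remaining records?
6

Step 1: Count records to exclude
  - 2 (cancelled) + 2 (delivered) = 4 records
Step 2: Total records: 10
Step 3: Remaining = 10 - 4 = 6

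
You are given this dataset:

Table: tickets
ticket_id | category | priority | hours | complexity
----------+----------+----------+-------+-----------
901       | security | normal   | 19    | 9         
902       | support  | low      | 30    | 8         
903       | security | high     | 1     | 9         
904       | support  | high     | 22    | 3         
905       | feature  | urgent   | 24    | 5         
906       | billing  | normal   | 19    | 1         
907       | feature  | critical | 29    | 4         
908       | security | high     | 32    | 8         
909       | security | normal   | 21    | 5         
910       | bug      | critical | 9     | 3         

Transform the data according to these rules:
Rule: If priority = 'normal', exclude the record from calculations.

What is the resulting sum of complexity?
40

Step 1: Identify records where priority = 'normal'
Step 2: The excluded records sum to 15
Step 3: Original total complexity = 55
Step 4: Remaining total = 55 - 15 = 40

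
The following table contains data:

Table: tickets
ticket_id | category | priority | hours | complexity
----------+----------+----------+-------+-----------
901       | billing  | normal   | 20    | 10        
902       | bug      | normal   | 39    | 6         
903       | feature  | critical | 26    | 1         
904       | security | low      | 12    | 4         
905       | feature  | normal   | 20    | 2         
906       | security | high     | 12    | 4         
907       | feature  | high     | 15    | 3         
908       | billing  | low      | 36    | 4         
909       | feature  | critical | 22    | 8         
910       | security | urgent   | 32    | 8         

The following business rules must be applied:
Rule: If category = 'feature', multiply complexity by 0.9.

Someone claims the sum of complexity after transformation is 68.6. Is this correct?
No, the correct result is 48.6.

Step 1: Calculate the correct sum after transformation
Step 2: Apply multiplier 0.9 to records where category = 'feature'
Step 3: Correct result = 48.6
Step 4: Claimed result = 68.6
Step 5: 48.6 ≠ 68.6
Conclusion: The claimed result is incorrect. The correct answer is 48.6.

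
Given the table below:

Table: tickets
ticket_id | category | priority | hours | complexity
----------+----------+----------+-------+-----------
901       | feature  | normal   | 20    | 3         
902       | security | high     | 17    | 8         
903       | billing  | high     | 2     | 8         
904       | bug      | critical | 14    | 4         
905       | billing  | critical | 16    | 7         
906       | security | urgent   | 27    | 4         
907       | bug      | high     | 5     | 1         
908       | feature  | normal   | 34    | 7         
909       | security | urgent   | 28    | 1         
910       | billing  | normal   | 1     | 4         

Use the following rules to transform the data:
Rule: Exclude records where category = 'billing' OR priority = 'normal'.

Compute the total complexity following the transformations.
18

Step 1: Find records where category = 'billing' OR priority = 'normal'
Step 2: 5 records match, summing to 29
Step 3: Original sum: 47
Step 4: Remaining sum = 47 - 29 = 18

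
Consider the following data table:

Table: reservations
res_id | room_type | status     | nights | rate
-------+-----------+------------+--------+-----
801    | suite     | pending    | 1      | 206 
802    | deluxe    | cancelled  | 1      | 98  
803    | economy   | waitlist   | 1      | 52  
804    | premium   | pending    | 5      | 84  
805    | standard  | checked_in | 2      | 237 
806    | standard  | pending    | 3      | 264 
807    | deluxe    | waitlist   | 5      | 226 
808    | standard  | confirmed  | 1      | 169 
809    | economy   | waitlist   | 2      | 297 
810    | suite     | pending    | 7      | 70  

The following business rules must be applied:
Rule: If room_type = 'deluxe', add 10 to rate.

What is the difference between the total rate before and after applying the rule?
20

Step 1: Original sum of rate = 1703
Step 2: 2 records have room_type = 'deluxe'
Step 3: Each affected record changes by 10
Step 4: Total change = 2 × 10 = 20
Step 5: New sum = 1703 + 20 = 1723
Step 6: Difference = |1723 - 1703| = 20
        (Sum increased by 20)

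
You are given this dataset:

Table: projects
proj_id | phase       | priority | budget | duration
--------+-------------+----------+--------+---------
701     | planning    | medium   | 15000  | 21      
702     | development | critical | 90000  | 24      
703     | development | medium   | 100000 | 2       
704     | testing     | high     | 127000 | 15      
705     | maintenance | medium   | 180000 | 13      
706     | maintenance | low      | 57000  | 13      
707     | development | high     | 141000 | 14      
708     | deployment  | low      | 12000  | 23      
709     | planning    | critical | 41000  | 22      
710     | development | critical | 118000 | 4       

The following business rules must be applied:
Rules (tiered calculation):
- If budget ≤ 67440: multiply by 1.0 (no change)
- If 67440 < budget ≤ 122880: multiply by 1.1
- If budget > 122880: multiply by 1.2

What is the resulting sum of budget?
1001400.0

Step 1: Tier 1 (budget ≤ 67440): 4 records, sum = 125000 × 1.0 = 125000.0
Step 2: Tier 2 (67440 < budget ≤ 122880): 3 records, sum = 308000 × 1.1 = 338800.0
Step 3: Tier 3 (budget > 122880): 3 records, sum = 448000 × 1.2 = 537600.0
Step 4: Final sum = 125000.0 + 338800.0 + 537600.0 = 1001400.0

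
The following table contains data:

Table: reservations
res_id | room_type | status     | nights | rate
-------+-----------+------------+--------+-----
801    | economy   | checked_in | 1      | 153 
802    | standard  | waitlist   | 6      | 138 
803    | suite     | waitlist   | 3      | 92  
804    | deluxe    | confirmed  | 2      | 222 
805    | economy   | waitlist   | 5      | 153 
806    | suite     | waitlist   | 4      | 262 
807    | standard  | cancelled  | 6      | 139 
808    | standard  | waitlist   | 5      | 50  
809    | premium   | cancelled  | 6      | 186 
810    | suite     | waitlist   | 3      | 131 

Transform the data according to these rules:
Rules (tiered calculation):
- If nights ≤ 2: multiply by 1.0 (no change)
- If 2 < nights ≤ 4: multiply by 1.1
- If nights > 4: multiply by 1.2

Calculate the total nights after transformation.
47.6

Step 1: Tier 1 (nights ≤ 2): 2 records, sum = 3 × 1.0 = 3.0
Step 2: Tier 2 (2 < nights ≤ 4): 3 records, sum = 10 × 1.1 = 11.0
Step 3: Tier 3 (nights > 4): 5 records, sum = 28 × 1.2 = 33.6
Step 4: Final sum = 3.0 + 11.0 + 33.6 = 47.6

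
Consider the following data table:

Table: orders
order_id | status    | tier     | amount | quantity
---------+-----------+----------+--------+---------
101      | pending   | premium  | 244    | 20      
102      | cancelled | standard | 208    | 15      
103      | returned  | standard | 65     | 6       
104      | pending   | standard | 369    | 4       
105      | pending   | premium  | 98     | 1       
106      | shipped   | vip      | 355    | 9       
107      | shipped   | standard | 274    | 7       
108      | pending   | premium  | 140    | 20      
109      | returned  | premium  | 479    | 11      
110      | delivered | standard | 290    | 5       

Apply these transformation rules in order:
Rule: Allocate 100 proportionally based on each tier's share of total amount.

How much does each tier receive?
premium: 38.1, standard: 47.82, vip: 14.08

Step 1: Calculate total amount = 2522
Step 2: Calculate each tier's proportion:
  premium: 961/2522 = 38.10% → 38.1
  standard: 1206/2522 = 47.82% → 47.82
  vip: 355/2522 = 14.08% → 14.08
Step 3: Verify: sum of allocations ≈ 100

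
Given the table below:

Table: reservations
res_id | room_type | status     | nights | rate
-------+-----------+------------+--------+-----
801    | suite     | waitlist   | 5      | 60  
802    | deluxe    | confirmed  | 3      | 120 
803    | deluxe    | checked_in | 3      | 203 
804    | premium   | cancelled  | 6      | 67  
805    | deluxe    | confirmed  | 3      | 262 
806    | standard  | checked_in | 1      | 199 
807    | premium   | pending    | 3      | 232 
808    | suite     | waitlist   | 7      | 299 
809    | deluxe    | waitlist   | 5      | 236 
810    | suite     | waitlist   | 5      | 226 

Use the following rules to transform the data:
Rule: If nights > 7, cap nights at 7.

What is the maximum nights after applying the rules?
7

Step 1: Original maximum nights = 7
Step 2: Check cap of 7 against maximum
Step 3: No records exceed the cap (max 7 <= cap 7), so no capping applies
Step 4: Maximum after transformation = 7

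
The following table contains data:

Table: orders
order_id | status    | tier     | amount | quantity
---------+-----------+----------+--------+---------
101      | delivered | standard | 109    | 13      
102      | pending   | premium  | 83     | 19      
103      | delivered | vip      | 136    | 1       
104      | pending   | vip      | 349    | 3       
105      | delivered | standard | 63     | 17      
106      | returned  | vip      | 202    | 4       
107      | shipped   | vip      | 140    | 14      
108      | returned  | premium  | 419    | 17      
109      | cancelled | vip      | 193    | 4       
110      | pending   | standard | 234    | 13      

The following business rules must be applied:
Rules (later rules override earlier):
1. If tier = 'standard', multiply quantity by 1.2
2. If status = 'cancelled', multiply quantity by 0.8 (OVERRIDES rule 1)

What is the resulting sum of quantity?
112.8

Step 1: Rule 2 takes priority for records with status = 'cancelled'
  - 1 records: 4 × 0.8 = 3.2
Step 2: Rule 1 applies to remaining records with tier = 'standard'
  - 3 records: 43 × 1.2 = 51.6
Step 3: Other records unchanged: 58
Step 4: Final sum = 3.2 + 51.6 + 58 = 112.8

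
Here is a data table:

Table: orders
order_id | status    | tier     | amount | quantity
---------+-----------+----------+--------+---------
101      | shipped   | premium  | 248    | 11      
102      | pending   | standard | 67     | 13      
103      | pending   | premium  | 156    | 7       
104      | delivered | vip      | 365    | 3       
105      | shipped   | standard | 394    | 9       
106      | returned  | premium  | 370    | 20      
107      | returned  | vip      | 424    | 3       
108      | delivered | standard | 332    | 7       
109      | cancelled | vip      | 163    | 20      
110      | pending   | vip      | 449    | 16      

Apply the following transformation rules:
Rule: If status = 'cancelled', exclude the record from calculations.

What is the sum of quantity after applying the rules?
89

Step 1: Identify records where status = 'cancelled'
Step 2: The excluded records sum to 20
Step 3: Original total quantity = 109
Step 4: Remaining total = 109 - 20 = 89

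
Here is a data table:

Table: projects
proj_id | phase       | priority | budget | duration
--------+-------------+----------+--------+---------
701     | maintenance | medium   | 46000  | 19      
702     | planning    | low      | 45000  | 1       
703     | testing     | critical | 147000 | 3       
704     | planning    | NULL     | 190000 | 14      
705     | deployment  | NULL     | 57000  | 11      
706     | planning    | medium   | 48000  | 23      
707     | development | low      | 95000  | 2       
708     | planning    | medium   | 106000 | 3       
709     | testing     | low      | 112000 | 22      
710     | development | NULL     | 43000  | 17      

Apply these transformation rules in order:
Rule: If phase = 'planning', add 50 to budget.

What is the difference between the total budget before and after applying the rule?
200

Step 1: Original sum of budget = 889000
Step 2: 4 records have phase = 'planning'
Step 3: Each affected record changes by 50
Step 4: Total change = 4 × 50 = 200
Step 5: New sum = 889000 + 200 = 889200
Step 6: Difference = |889200 - 889000| = 200
        (Sum increased by 200)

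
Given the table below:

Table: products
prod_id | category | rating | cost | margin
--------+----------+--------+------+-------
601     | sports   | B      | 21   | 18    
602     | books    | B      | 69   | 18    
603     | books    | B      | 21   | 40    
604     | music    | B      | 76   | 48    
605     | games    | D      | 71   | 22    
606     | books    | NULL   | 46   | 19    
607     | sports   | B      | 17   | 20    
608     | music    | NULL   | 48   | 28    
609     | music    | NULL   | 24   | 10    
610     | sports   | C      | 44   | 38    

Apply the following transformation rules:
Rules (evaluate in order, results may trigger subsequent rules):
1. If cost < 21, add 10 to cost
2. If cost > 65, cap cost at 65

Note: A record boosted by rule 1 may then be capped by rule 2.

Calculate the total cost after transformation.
426

Step 1: Apply rule 1 to records with cost < 21
  - 1 records get bonus of 10
  - Of these, 0 records then exceed 65 and get capped
Step 2: Apply rule 2 to records with cost > 65
  - 3 records (original) are capped
Step 3: Calculate final sum = 426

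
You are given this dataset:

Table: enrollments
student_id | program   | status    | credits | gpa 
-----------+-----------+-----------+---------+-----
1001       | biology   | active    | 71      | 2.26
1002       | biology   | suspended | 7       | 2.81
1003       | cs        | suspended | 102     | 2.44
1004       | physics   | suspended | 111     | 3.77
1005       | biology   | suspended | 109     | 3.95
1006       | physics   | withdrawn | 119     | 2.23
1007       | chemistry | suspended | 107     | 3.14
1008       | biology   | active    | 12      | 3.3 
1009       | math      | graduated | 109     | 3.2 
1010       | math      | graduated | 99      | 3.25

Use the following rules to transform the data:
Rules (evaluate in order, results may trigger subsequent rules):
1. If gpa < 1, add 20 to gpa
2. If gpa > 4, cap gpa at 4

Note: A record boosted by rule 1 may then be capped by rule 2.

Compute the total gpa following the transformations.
30.35

Step 1: Apply rule 1 to records with gpa < 1
  - 0 records get bonus of 20
  - Of these, 0 records then exceed 4 and get capped
Step 2: Apply rule 2 to records with gpa > 4
  - 0 records (original) are capped
Step 3: Calculate final sum = 30.35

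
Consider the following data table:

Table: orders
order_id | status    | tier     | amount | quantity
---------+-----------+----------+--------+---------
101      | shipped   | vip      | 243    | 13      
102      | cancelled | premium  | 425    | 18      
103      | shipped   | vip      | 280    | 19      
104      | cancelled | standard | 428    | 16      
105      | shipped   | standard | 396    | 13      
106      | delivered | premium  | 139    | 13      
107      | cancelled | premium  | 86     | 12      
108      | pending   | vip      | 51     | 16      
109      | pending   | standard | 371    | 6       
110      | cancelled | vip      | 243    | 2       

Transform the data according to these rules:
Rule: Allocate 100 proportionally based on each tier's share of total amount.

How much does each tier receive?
premium: 24.42, standard: 44.89, vip: 30.69

Step 1: Calculate total amount = 2662
Step 2: Calculate each tier's proportion:
  premium: 650/2662 = 24.42% → 24.42
  standard: 1195/2662 = 44.89% → 44.89
  vip: 817/2662 = 30.69% → 30.69
Step 3: Verify: sum of allocations ≈ 100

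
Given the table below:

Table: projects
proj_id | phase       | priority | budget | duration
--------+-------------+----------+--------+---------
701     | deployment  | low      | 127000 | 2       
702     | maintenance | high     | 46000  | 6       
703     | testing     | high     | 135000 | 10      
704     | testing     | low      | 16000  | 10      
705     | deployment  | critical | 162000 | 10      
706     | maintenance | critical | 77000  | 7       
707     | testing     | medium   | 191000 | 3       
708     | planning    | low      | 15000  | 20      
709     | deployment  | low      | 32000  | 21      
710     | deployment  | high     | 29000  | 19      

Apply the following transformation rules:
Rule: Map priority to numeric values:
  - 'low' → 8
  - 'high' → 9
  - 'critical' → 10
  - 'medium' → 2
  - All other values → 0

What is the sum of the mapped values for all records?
81

Step 1: Apply mapping to each record
Step 2: Count by status:
  'low': 4 records × 8 = 32
  'high': 3 records × 9 = 27
  'critical': 2 records × 10 = 20
  'medium': 1 records × 2 = 2
Step 3: Sum all mapped values = 81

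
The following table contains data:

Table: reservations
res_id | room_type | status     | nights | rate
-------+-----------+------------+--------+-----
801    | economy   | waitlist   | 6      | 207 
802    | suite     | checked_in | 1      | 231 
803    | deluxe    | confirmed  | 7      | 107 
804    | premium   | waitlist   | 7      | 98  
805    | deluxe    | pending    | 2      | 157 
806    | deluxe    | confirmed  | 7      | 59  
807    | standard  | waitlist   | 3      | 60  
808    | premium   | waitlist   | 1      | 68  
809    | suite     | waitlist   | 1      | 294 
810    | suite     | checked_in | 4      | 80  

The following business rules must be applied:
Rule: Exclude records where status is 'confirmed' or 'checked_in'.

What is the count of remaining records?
6

Step 1: Count records to exclude
  - 2 (confirmed) + 2 (checked_in) = 4 records
Step 2: Total records: 10
Step 3: Remaining = 10 - 4 = 6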